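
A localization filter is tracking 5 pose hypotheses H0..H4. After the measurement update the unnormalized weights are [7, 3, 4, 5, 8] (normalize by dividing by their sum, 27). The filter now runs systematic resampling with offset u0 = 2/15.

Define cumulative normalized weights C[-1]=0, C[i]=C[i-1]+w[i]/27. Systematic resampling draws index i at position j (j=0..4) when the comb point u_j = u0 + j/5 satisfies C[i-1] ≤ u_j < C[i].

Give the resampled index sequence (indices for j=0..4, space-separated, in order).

C = [7/27, 10/27, 14/27, 19/27, 1]
j=0: u_0=2/15 ∈ [0, 7/27) → index 0
j=1: u_1=1/3 ∈ [7/27, 10/27) → index 1
j=2: u_2=8/15 ∈ [14/27, 19/27) → index 3
j=3: u_3=11/15 ∈ [19/27, 1) → index 4
j=4: u_4=14/15 ∈ [19/27, 1) → index 4

0 1 3 4 4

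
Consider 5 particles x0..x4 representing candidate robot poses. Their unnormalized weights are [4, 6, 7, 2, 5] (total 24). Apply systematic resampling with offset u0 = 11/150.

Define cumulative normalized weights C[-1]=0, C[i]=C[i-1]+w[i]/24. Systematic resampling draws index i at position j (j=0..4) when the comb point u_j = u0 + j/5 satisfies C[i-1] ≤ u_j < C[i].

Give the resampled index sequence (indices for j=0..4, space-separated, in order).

C = [1/6, 5/12, 17/24, 19/24, 1]
j=0: u_0=11/150 ∈ [0, 1/6) → index 0
j=1: u_1=41/150 ∈ [1/6, 5/12) → index 1
j=2: u_2=71/150 ∈ [5/12, 17/24) → index 2
j=3: u_3=101/150 ∈ [5/12, 17/24) → index 2
j=4: u_4=131/150 ∈ [19/24, 1) → index 4

0 1 2 2 4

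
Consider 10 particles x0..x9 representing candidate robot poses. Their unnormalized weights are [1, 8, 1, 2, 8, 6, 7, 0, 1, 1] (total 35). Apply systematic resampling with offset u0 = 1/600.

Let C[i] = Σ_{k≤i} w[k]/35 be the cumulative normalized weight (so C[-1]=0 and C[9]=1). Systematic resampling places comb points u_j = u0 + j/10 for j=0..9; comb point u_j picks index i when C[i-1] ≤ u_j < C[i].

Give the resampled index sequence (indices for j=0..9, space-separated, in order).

0 1 1 3 4 4 5 5 6 6

C = [1/35, 9/35, 2/7, 12/35, 4/7, 26/35, 33/35, 33/35, 34/35, 1]
j=0: u_0=1/600 ∈ [0, 1/35) → index 0
j=1: u_1=61/600 ∈ [1/35, 9/35) → index 1
j=2: u_2=121/600 ∈ [1/35, 9/35) → index 1
j=3: u_3=181/600 ∈ [2/7, 12/35) → index 3
j=4: u_4=241/600 ∈ [12/35, 4/7) → index 4
j=5: u_5=301/600 ∈ [12/35, 4/7) → index 4
j=6: u_6=361/600 ∈ [4/7, 26/35) → index 5
j=7: u_7=421/600 ∈ [4/7, 26/35) → index 5
j=8: u_8=481/600 ∈ [26/35, 33/35) → index 6
j=9: u_9=541/600 ∈ [26/35, 33/35) → index 6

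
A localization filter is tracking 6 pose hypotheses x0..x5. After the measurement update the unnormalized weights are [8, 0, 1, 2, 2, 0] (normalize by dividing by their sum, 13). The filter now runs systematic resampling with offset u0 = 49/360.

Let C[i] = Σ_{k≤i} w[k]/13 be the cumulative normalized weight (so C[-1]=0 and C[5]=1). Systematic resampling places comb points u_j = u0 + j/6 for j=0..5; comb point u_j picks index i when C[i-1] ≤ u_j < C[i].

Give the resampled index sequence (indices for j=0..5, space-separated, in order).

0 0 0 2 3 4

C = [8/13, 8/13, 9/13, 11/13, 1, 1]
j=0: u_0=49/360 ∈ [0, 8/13) → index 0
j=1: u_1=109/360 ∈ [0, 8/13) → index 0
j=2: u_2=169/360 ∈ [0, 8/13) → index 0
j=3: u_3=229/360 ∈ [8/13, 9/13) → index 2
j=4: u_4=289/360 ∈ [9/13, 11/13) → index 3
j=5: u_5=349/360 ∈ [11/13, 1) → index 4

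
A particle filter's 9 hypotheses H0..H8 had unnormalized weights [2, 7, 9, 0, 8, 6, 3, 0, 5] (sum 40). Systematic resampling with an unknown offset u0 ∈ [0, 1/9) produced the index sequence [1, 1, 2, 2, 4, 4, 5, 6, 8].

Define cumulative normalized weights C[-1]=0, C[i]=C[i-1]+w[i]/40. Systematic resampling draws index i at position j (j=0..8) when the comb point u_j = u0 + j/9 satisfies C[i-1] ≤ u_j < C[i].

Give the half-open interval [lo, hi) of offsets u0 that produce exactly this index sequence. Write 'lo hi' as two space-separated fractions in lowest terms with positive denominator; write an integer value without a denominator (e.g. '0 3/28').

C = [1/20, 9/40, 9/20, 9/20, 13/20, 4/5, 7/8, 7/8, 1]
j=0 picked index 1: u0 ∈ [1/20, 9/40)
j=1 picked index 1: u0 ∈ [-11/180, 41/360)
j=2 picked index 2: u0 ∈ [1/360, 41/180)
j=3 picked index 2: u0 ∈ [-13/120, 7/60)
j=4 picked index 4: u0 ∈ [1/180, 37/180)
j=5 picked index 4: u0 ∈ [-19/180, 17/180)
j=6 picked index 5: u0 ∈ [-1/60, 2/15)
j=7 picked index 6: u0 ∈ [1/45, 7/72)
j=8 picked index 8: u0 ∈ [-1/72, 1/9)
intersection: [1/20, 17/180)

1/20 17/180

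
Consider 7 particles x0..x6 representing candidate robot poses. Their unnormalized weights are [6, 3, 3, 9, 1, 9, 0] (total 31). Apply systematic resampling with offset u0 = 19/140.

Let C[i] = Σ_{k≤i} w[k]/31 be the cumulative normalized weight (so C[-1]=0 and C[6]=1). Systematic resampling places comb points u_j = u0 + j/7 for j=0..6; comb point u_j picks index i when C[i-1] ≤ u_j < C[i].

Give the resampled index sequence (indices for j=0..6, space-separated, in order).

C = [6/31, 9/31, 12/31, 21/31, 22/31, 1, 1]
j=0: u_0=19/140 ∈ [0, 6/31) → index 0
j=1: u_1=39/140 ∈ [6/31, 9/31) → index 1
j=2: u_2=59/140 ∈ [12/31, 21/31) → index 3
j=3: u_3=79/140 ∈ [12/31, 21/31) → index 3
j=4: u_4=99/140 ∈ [21/31, 22/31) → index 4
j=5: u_5=17/20 ∈ [22/31, 1) → index 5
j=6: u_6=139/140 ∈ [22/31, 1) → index 5

0 1 3 3 4 5 5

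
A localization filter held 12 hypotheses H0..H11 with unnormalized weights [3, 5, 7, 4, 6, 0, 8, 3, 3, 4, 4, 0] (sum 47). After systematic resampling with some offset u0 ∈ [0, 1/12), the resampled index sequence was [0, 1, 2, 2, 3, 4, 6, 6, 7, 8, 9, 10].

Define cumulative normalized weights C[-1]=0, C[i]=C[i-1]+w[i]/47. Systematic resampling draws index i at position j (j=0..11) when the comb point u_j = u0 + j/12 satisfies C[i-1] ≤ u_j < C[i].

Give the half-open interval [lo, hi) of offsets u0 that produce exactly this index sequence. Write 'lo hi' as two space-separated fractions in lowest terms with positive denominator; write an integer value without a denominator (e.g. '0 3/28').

C = [3/47, 8/47, 15/47, 19/47, 25/47, 25/47, 33/47, 36/47, 39/47, 43/47, 1, 1]
j=0 picked index 0: u0 ∈ [0, 3/47)
j=1 picked index 1: u0 ∈ [-11/564, 49/564)
j=2 picked index 2: u0 ∈ [1/282, 43/282)
j=3 picked index 2: u0 ∈ [-15/188, 13/188)
j=4 picked index 3: u0 ∈ [-2/141, 10/141)
j=5 picked index 4: u0 ∈ [-7/564, 65/564)
j=6 picked index 6: u0 ∈ [3/94, 19/94)
j=7 picked index 6: u0 ∈ [-29/564, 67/564)
j=8 picked index 7: u0 ∈ [5/141, 14/141)
j=9 picked index 8: u0 ∈ [3/188, 15/188)
j=10 picked index 9: u0 ∈ [-1/282, 23/282)
j=11 picked index 10: u0 ∈ [-1/564, 1/12)
intersection: [5/141, 3/47)

5/141 3/47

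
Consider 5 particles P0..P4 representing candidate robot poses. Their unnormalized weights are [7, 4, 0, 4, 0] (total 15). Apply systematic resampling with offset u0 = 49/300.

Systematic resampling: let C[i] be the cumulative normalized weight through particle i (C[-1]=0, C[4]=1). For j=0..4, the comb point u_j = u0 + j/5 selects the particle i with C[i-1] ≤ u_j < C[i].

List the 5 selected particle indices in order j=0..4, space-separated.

C = [7/15, 11/15, 11/15, 1, 1]
j=0: u_0=49/300 ∈ [0, 7/15) → index 0
j=1: u_1=109/300 ∈ [0, 7/15) → index 0
j=2: u_2=169/300 ∈ [7/15, 11/15) → index 1
j=3: u_3=229/300 ∈ [11/15, 1) → index 3
j=4: u_4=289/300 ∈ [11/15, 1) → index 3

0 0 1 3 3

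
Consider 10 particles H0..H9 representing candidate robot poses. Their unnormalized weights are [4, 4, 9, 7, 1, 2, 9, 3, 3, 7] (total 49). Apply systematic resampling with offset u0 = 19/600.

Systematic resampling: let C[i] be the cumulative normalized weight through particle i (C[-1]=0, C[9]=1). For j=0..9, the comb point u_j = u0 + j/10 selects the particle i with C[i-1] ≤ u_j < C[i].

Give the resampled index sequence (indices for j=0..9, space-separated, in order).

C = [4/49, 8/49, 17/49, 24/49, 25/49, 27/49, 36/49, 39/49, 6/7, 1]
j=0: u_0=19/600 ∈ [0, 4/49) → index 0
j=1: u_1=79/600 ∈ [4/49, 8/49) → index 1
j=2: u_2=139/600 ∈ [8/49, 17/49) → index 2
j=3: u_3=199/600 ∈ [8/49, 17/49) → index 2
j=4: u_4=259/600 ∈ [17/49, 24/49) → index 3
j=5: u_5=319/600 ∈ [25/49, 27/49) → index 5
j=6: u_6=379/600 ∈ [27/49, 36/49) → index 6
j=7: u_7=439/600 ∈ [27/49, 36/49) → index 6
j=8: u_8=499/600 ∈ [39/49, 6/7) → index 8
j=9: u_9=559/600 ∈ [6/7, 1) → index 9

0 1 2 2 3 5 6 6 8 9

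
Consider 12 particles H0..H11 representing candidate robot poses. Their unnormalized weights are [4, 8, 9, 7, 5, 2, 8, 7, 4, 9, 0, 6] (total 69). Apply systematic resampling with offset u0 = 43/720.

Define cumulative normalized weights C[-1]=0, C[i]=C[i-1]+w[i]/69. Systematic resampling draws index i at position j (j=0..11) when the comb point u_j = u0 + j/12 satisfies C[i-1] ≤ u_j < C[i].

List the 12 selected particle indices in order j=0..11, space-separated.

C = [4/69, 4/23, 7/23, 28/69, 11/23, 35/69, 43/69, 50/69, 18/23, 21/23, 21/23, 1]
j=0: u_0=43/720 ∈ [4/69, 4/23) → index 1
j=1: u_1=103/720 ∈ [4/69, 4/23) → index 1
j=2: u_2=163/720 ∈ [4/23, 7/23) → index 2
j=3: u_3=223/720 ∈ [7/23, 28/69) → index 3
j=4: u_4=283/720 ∈ [7/23, 28/69) → index 3
j=5: u_5=343/720 ∈ [28/69, 11/23) → index 4
j=6: u_6=403/720 ∈ [35/69, 43/69) → index 6
j=7: u_7=463/720 ∈ [43/69, 50/69) → index 7
j=8: u_8=523/720 ∈ [50/69, 18/23) → index 8
j=9: u_9=583/720 ∈ [18/23, 21/23) → index 9
j=10: u_10=643/720 ∈ [18/23, 21/23) → index 9
j=11: u_11=703/720 ∈ [21/23, 1) → index 11

1 1 2 3 3 4 6 7 8 9 9 11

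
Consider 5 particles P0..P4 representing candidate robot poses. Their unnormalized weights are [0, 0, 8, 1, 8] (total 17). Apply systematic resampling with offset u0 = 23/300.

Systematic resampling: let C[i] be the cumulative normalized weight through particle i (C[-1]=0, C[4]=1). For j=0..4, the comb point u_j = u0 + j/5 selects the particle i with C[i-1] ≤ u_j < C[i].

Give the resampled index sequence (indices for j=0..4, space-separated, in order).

C = [0, 0, 8/17, 9/17, 1]
j=0: u_0=23/300 ∈ [0, 8/17) → index 2
j=1: u_1=83/300 ∈ [0, 8/17) → index 2
j=2: u_2=143/300 ∈ [8/17, 9/17) → index 3
j=3: u_3=203/300 ∈ [9/17, 1) → index 4
j=4: u_4=263/300 ∈ [9/17, 1) → index 4

2 2 3 4 4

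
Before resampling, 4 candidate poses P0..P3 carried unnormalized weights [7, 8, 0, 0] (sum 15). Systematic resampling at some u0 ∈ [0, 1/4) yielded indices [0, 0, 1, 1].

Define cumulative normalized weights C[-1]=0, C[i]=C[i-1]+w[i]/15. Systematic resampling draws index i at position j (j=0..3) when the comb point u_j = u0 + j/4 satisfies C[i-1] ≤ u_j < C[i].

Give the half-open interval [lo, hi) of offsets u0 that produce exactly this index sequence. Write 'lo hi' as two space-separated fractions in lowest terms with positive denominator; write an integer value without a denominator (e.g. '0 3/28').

0 13/60

C = [7/15, 1, 1, 1]
j=0 picked index 0: u0 ∈ [0, 7/15)
j=1 picked index 0: u0 ∈ [-1/4, 13/60)
j=2 picked index 1: u0 ∈ [-1/30, 1/2)
j=3 picked index 1: u0 ∈ [-17/60, 1/4)
intersection: [0, 13/60)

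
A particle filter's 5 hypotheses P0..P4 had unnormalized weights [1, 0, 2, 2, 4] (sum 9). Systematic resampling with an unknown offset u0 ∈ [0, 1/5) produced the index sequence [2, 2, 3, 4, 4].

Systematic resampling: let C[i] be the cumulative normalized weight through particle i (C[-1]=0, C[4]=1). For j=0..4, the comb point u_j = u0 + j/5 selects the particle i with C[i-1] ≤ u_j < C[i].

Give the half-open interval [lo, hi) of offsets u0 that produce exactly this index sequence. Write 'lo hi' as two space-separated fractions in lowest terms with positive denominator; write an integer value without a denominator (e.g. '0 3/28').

1/9 2/15

C = [1/9, 1/9, 1/3, 5/9, 1]
j=0 picked index 2: u0 ∈ [1/9, 1/3)
j=1 picked index 2: u0 ∈ [-4/45, 2/15)
j=2 picked index 3: u0 ∈ [-1/15, 7/45)
j=3 picked index 4: u0 ∈ [-2/45, 2/5)
j=4 picked index 4: u0 ∈ [-11/45, 1/5)
intersection: [1/9, 2/15)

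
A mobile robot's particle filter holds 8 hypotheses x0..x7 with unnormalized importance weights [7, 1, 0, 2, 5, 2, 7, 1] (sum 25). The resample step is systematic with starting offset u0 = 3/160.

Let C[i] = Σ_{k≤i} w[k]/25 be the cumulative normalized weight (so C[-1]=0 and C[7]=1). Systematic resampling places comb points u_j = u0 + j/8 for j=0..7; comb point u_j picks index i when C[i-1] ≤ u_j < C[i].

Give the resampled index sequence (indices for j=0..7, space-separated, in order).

C = [7/25, 8/25, 8/25, 2/5, 3/5, 17/25, 24/25, 1]
j=0: u_0=3/160 ∈ [0, 7/25) → index 0
j=1: u_1=23/160 ∈ [0, 7/25) → index 0
j=2: u_2=43/160 ∈ [0, 7/25) → index 0
j=3: u_3=63/160 ∈ [8/25, 2/5) → index 3
j=4: u_4=83/160 ∈ [2/5, 3/5) → index 4
j=5: u_5=103/160 ∈ [3/5, 17/25) → index 5
j=6: u_6=123/160 ∈ [17/25, 24/25) → index 6
j=7: u_7=143/160 ∈ [17/25, 24/25) → index 6

0 0 0 3 4 5 6 6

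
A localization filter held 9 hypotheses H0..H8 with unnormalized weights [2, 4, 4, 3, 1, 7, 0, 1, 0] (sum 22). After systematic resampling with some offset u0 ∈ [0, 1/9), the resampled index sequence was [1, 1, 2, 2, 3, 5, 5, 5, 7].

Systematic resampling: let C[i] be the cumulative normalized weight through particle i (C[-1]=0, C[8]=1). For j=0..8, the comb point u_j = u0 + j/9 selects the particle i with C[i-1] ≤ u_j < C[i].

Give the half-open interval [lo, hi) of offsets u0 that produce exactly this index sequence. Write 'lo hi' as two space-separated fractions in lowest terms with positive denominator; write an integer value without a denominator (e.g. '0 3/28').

1/11 1/9

C = [1/11, 3/11, 5/11, 13/22, 7/11, 21/22, 21/22, 1, 1]
j=0 picked index 1: u0 ∈ [1/11, 3/11)
j=1 picked index 1: u0 ∈ [-2/99, 16/99)
j=2 picked index 2: u0 ∈ [5/99, 23/99)
j=3 picked index 2: u0 ∈ [-2/33, 4/33)
j=4 picked index 3: u0 ∈ [1/99, 29/198)
j=5 picked index 5: u0 ∈ [8/99, 79/198)
j=6 picked index 5: u0 ∈ [-1/33, 19/66)
j=7 picked index 5: u0 ∈ [-14/99, 35/198)
j=8 picked index 7: u0 ∈ [13/198, 1/9)
intersection: [1/11, 1/9)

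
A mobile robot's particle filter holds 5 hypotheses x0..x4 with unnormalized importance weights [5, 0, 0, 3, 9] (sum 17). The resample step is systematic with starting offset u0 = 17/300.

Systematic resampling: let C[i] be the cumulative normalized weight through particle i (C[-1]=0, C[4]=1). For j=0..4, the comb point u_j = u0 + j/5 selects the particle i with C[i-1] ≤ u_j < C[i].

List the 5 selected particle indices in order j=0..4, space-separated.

C = [5/17, 5/17, 5/17, 8/17, 1]
j=0: u_0=17/300 ∈ [0, 5/17) → index 0
j=1: u_1=77/300 ∈ [0, 5/17) → index 0
j=2: u_2=137/300 ∈ [5/17, 8/17) → index 3
j=3: u_3=197/300 ∈ [8/17, 1) → index 4
j=4: u_4=257/300 ∈ [8/17, 1) → index 4

0 0 3 4 4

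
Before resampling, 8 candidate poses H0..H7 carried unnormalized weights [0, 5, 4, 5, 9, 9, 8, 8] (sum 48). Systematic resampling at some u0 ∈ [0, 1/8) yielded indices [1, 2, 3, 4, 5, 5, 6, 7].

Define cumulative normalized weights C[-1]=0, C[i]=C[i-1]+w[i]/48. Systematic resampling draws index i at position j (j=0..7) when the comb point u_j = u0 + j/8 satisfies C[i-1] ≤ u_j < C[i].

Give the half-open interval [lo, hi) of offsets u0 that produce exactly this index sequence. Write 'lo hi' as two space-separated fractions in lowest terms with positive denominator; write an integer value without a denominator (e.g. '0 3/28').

C = [0, 5/48, 3/16, 7/24, 23/48, 2/3, 5/6, 1]
j=0 picked index 1: u0 ∈ [0, 5/48)
j=1 picked index 2: u0 ∈ [-1/48, 1/16)
j=2 picked index 3: u0 ∈ [-1/16, 1/24)
j=3 picked index 4: u0 ∈ [-1/12, 5/48)
j=4 picked index 5: u0 ∈ [-1/48, 1/6)
j=5 picked index 5: u0 ∈ [-7/48, 1/24)
j=6 picked index 6: u0 ∈ [-1/12, 1/12)
j=7 picked index 7: u0 ∈ [-1/24, 1/8)
intersection: [0, 1/24)

0 1/24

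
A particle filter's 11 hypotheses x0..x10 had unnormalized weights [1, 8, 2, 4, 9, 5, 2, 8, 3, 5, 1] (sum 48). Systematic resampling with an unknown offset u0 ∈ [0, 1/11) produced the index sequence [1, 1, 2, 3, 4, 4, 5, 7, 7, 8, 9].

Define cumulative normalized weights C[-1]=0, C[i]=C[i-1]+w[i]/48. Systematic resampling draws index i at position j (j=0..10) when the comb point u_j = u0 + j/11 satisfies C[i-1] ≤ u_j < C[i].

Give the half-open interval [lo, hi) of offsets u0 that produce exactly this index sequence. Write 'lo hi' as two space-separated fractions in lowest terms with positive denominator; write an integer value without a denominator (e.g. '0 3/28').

1/48 7/176

C = [1/48, 3/16, 11/48, 5/16, 1/2, 29/48, 31/48, 13/16, 7/8, 47/48, 1]
j=0 picked index 1: u0 ∈ [1/48, 3/16)
j=1 picked index 1: u0 ∈ [-37/528, 17/176)
j=2 picked index 2: u0 ∈ [1/176, 25/528)
j=3 picked index 3: u0 ∈ [-23/528, 7/176)
j=4 picked index 4: u0 ∈ [-9/176, 3/22)
j=5 picked index 4: u0 ∈ [-25/176, 1/22)
j=6 picked index 5: u0 ∈ [-1/22, 31/528)
j=7 picked index 7: u0 ∈ [5/528, 31/176)
j=8 picked index 7: u0 ∈ [-43/528, 15/176)
j=9 picked index 8: u0 ∈ [-1/176, 5/88)
j=10 picked index 9: u0 ∈ [-3/88, 37/528)
intersection: [1/48, 7/176)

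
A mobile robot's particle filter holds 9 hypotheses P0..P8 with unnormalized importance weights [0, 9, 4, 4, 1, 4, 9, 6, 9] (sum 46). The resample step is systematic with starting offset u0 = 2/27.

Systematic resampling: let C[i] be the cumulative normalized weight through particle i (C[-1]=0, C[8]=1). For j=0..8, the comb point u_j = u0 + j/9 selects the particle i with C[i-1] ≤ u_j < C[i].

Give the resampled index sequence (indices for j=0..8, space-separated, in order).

C = [0, 9/46, 13/46, 17/46, 9/23, 11/23, 31/46, 37/46, 1]
j=0: u_0=2/27 ∈ [0, 9/46) → index 1
j=1: u_1=5/27 ∈ [0, 9/46) → index 1
j=2: u_2=8/27 ∈ [13/46, 17/46) → index 3
j=3: u_3=11/27 ∈ [9/23, 11/23) → index 5
j=4: u_4=14/27 ∈ [11/23, 31/46) → index 6
j=5: u_5=17/27 ∈ [11/23, 31/46) → index 6
j=6: u_6=20/27 ∈ [31/46, 37/46) → index 7
j=7: u_7=23/27 ∈ [37/46, 1) → index 8
j=8: u_8=26/27 ∈ [37/46, 1) → index 8

1 1 3 5 6 6 7 8 8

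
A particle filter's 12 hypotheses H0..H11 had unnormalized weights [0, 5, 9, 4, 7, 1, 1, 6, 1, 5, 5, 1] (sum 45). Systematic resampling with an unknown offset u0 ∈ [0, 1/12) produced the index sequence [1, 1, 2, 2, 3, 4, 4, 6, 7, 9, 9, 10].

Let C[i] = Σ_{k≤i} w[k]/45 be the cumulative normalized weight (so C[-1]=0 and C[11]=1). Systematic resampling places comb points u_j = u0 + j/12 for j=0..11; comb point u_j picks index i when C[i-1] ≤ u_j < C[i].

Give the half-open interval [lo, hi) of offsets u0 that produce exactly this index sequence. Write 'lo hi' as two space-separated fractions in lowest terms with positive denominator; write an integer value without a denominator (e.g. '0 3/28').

C = [0, 1/9, 14/45, 2/5, 5/9, 26/45, 3/5, 11/15, 34/45, 13/15, 44/45, 1]
j=0 picked index 1: u0 ∈ [0, 1/9)
j=1 picked index 1: u0 ∈ [-1/12, 1/36)
j=2 picked index 2: u0 ∈ [-1/18, 13/90)
j=3 picked index 2: u0 ∈ [-5/36, 11/180)
j=4 picked index 3: u0 ∈ [-1/45, 1/15)
j=5 picked index 4: u0 ∈ [-1/60, 5/36)
j=6 picked index 4: u0 ∈ [-1/10, 1/18)
j=7 picked index 6: u0 ∈ [-1/180, 1/60)
j=8 picked index 7: u0 ∈ [-1/15, 1/15)
j=9 picked index 9: u0 ∈ [1/180, 7/60)
j=10 picked index 9: u0 ∈ [-7/90, 1/30)
j=11 picked index 10: u0 ∈ [-1/20, 11/180)
intersection: [1/180, 1/60)

1/180 1/60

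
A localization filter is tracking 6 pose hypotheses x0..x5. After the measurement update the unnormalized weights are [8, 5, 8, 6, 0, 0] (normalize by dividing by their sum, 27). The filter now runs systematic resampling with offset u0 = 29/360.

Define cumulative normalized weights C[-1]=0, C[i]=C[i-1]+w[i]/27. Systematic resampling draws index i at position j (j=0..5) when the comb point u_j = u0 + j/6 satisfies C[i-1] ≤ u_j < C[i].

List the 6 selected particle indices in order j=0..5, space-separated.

0 0 1 2 2 3

C = [8/27, 13/27, 7/9, 1, 1, 1]
j=0: u_0=29/360 ∈ [0, 8/27) → index 0
j=1: u_1=89/360 ∈ [0, 8/27) → index 0
j=2: u_2=149/360 ∈ [8/27, 13/27) → index 1
j=3: u_3=209/360 ∈ [13/27, 7/9) → index 2
j=4: u_4=269/360 ∈ [13/27, 7/9) → index 2
j=5: u_5=329/360 ∈ [7/9, 1) → index 3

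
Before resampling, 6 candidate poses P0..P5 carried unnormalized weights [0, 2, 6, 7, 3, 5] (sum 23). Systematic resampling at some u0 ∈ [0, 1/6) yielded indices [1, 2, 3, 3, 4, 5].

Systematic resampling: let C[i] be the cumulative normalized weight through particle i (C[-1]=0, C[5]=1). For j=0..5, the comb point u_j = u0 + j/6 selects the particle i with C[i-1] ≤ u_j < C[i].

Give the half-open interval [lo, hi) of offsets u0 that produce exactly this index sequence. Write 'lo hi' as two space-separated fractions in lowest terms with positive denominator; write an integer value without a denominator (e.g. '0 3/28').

C = [0, 2/23, 8/23, 15/23, 18/23, 1]
j=0 picked index 1: u0 ∈ [0, 2/23)
j=1 picked index 2: u0 ∈ [-11/138, 25/138)
j=2 picked index 3: u0 ∈ [1/69, 22/69)
j=3 picked index 3: u0 ∈ [-7/46, 7/46)
j=4 picked index 4: u0 ∈ [-1/69, 8/69)
j=5 picked index 5: u0 ∈ [-7/138, 1/6)
intersection: [1/69, 2/23)

1/69 2/23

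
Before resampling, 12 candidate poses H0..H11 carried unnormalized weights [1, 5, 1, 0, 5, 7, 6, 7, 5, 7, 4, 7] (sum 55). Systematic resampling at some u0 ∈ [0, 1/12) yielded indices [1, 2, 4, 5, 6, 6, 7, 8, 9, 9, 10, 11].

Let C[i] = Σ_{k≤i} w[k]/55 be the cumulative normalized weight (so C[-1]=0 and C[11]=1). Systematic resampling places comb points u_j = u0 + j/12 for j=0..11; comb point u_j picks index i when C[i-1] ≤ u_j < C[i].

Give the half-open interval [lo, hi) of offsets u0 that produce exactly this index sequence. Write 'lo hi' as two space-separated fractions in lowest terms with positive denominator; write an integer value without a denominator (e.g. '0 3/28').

17/660 5/132

C = [1/55, 6/55, 7/55, 7/55, 12/55, 19/55, 5/11, 32/55, 37/55, 4/5, 48/55, 1]
j=0 picked index 1: u0 ∈ [1/55, 6/55)
j=1 picked index 2: u0 ∈ [17/660, 29/660)
j=2 picked index 4: u0 ∈ [-13/330, 17/330)
j=3 picked index 5: u0 ∈ [-7/220, 21/220)
j=4 picked index 6: u0 ∈ [2/165, 4/33)
j=5 picked index 6: u0 ∈ [-47/660, 5/132)
j=6 picked index 7: u0 ∈ [-1/22, 9/110)
j=7 picked index 8: u0 ∈ [-1/660, 59/660)
j=8 picked index 9: u0 ∈ [1/165, 2/15)
j=9 picked index 9: u0 ∈ [-17/220, 1/20)
j=10 picked index 10: u0 ∈ [-1/30, 13/330)
j=11 picked index 11: u0 ∈ [-29/660, 1/12)
intersection: [17/660, 5/132)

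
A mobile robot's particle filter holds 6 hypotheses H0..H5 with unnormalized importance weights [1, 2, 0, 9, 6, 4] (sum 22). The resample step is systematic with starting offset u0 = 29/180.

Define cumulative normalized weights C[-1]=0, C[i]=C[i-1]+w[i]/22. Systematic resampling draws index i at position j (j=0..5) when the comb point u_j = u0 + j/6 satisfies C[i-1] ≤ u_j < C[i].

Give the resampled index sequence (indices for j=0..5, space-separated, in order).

3 3 3 4 5 5

C = [1/22, 3/22, 3/22, 6/11, 9/11, 1]
j=0: u_0=29/180 ∈ [3/22, 6/11) → index 3
j=1: u_1=59/180 ∈ [3/22, 6/11) → index 3
j=2: u_2=89/180 ∈ [3/22, 6/11) → index 3
j=3: u_3=119/180 ∈ [6/11, 9/11) → index 4
j=4: u_4=149/180 ∈ [9/11, 1) → index 5
j=5: u_5=179/180 ∈ [9/11, 1) → index 5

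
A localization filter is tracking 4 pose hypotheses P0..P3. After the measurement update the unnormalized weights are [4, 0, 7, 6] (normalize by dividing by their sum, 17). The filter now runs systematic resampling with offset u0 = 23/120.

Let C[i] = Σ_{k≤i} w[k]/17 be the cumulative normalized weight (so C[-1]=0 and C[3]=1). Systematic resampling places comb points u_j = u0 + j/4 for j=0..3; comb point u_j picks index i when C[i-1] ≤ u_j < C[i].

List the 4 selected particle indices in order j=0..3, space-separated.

0 2 3 3

C = [4/17, 4/17, 11/17, 1]
j=0: u_0=23/120 ∈ [0, 4/17) → index 0
j=1: u_1=53/120 ∈ [4/17, 11/17) → index 2
j=2: u_2=83/120 ∈ [11/17, 1) → index 3
j=3: u_3=113/120 ∈ [11/17, 1) → index 3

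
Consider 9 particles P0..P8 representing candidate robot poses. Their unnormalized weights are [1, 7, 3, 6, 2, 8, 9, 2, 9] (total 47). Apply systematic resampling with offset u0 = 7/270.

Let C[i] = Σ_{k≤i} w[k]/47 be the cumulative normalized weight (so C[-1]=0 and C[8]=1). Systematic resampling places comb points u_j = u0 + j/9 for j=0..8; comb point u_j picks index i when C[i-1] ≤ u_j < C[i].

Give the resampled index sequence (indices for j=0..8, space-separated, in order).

1 1 3 3 5 6 6 7 8

C = [1/47, 8/47, 11/47, 17/47, 19/47, 27/47, 36/47, 38/47, 1]
j=0: u_0=7/270 ∈ [1/47, 8/47) → index 1
j=1: u_1=37/270 ∈ [1/47, 8/47) → index 1
j=2: u_2=67/270 ∈ [11/47, 17/47) → index 3
j=3: u_3=97/270 ∈ [11/47, 17/47) → index 3
j=4: u_4=127/270 ∈ [19/47, 27/47) → index 5
j=5: u_5=157/270 ∈ [27/47, 36/47) → index 6
j=6: u_6=187/270 ∈ [27/47, 36/47) → index 6
j=7: u_7=217/270 ∈ [36/47, 38/47) → index 7
j=8: u_8=247/270 ∈ [38/47, 1) → index 8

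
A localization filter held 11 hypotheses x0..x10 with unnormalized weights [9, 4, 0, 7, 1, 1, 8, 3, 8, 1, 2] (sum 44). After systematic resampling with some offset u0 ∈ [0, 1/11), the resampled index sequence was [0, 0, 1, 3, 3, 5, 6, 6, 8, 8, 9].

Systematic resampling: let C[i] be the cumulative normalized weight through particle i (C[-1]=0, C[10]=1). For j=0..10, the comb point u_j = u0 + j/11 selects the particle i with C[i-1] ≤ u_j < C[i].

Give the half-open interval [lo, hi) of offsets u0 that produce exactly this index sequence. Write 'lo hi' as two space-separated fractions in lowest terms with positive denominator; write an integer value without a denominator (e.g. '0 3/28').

1/44 1/22

C = [9/44, 13/44, 13/44, 5/11, 21/44, 1/2, 15/22, 3/4, 41/44, 21/22, 1]
j=0 picked index 0: u0 ∈ [0, 9/44)
j=1 picked index 0: u0 ∈ [-1/11, 5/44)
j=2 picked index 1: u0 ∈ [1/44, 5/44)
j=3 picked index 3: u0 ∈ [1/44, 2/11)
j=4 picked index 3: u0 ∈ [-3/44, 1/11)
j=5 picked index 5: u0 ∈ [1/44, 1/22)
j=6 picked index 6: u0 ∈ [-1/22, 3/22)
j=7 picked index 6: u0 ∈ [-3/22, 1/22)
j=8 picked index 8: u0 ∈ [1/44, 9/44)
j=9 picked index 8: u0 ∈ [-3/44, 5/44)
j=10 picked index 9: u0 ∈ [1/44, 1/22)
intersection: [1/44, 1/22)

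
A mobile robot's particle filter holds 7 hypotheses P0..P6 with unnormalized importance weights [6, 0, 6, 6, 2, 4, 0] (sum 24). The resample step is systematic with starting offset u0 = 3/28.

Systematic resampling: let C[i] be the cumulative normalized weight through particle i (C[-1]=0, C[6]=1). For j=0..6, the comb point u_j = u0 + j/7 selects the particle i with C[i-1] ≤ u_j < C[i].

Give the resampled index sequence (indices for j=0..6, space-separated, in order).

C = [1/4, 1/4, 1/2, 3/4, 5/6, 1, 1]
j=0: u_0=3/28 ∈ [0, 1/4) → index 0
j=1: u_1=1/4 ∈ [1/4, 1/2) → index 2
j=2: u_2=11/28 ∈ [1/4, 1/2) → index 2
j=3: u_3=15/28 ∈ [1/2, 3/4) → index 3
j=4: u_4=19/28 ∈ [1/2, 3/4) → index 3
j=5: u_5=23/28 ∈ [3/4, 5/6) → index 4
j=6: u_6=27/28 ∈ [5/6, 1) → index 5

0 2 2 3 3 4 5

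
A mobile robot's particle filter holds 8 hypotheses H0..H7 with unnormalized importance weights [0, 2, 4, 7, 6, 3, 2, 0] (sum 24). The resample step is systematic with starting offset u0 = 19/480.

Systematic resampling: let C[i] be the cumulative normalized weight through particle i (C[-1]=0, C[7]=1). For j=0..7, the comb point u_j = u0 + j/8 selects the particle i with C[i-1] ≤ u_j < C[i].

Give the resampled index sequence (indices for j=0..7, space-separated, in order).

1 2 3 3 3 4 4 5

C = [0, 1/12, 1/4, 13/24, 19/24, 11/12, 1, 1]
j=0: u_0=19/480 ∈ [0, 1/12) → index 1
j=1: u_1=79/480 ∈ [1/12, 1/4) → index 2
j=2: u_2=139/480 ∈ [1/4, 13/24) → index 3
j=3: u_3=199/480 ∈ [1/4, 13/24) → index 3
j=4: u_4=259/480 ∈ [1/4, 13/24) → index 3
j=5: u_5=319/480 ∈ [13/24, 19/24) → index 4
j=6: u_6=379/480 ∈ [13/24, 19/24) → index 4
j=7: u_7=439/480 ∈ [19/24, 11/12) → index 5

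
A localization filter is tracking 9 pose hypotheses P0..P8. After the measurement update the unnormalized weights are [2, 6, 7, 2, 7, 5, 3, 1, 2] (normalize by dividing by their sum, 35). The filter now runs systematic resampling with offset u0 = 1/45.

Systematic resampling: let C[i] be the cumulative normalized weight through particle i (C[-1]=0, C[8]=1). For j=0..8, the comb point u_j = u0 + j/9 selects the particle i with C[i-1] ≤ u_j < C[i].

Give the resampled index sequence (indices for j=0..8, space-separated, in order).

0 1 2 2 3 4 5 5 6

C = [2/35, 8/35, 3/7, 17/35, 24/35, 29/35, 32/35, 33/35, 1]
j=0: u_0=1/45 ∈ [0, 2/35) → index 0
j=1: u_1=2/15 ∈ [2/35, 8/35) → index 1
j=2: u_2=11/45 ∈ [8/35, 3/7) → index 2
j=3: u_3=16/45 ∈ [8/35, 3/7) → index 2
j=4: u_4=7/15 ∈ [3/7, 17/35) → index 3
j=5: u_5=26/45 ∈ [17/35, 24/35) → index 4
j=6: u_6=31/45 ∈ [24/35, 29/35) → index 5
j=7: u_7=4/5 ∈ [24/35, 29/35) → index 5
j=8: u_8=41/45 ∈ [29/35, 32/35) → index 6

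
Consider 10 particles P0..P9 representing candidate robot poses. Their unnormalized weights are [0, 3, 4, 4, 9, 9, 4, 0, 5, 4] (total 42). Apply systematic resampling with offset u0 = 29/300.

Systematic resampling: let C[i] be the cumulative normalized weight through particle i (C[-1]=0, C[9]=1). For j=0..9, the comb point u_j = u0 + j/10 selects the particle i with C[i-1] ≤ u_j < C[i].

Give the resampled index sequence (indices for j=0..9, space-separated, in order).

C = [0, 1/14, 1/6, 11/42, 10/21, 29/42, 11/14, 11/14, 19/21, 1]
j=0: u_0=29/300 ∈ [1/14, 1/6) → index 2
j=1: u_1=59/300 ∈ [1/6, 11/42) → index 3
j=2: u_2=89/300 ∈ [11/42, 10/21) → index 4
j=3: u_3=119/300 ∈ [11/42, 10/21) → index 4
j=4: u_4=149/300 ∈ [10/21, 29/42) → index 5
j=5: u_5=179/300 ∈ [10/21, 29/42) → index 5
j=6: u_6=209/300 ∈ [29/42, 11/14) → index 6
j=7: u_7=239/300 ∈ [11/14, 19/21) → index 8
j=8: u_8=269/300 ∈ [11/14, 19/21) → index 8
j=9: u_9=299/300 ∈ [19/21, 1) → index 9

2 3 4 4 5 5 6 8 8 9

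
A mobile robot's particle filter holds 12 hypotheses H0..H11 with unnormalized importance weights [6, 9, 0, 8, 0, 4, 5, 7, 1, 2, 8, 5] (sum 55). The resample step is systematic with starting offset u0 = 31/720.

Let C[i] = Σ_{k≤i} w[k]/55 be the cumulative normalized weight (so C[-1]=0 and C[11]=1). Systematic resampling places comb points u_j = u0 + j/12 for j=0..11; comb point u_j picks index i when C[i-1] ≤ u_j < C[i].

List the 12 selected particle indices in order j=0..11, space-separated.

C = [6/55, 3/11, 3/11, 23/55, 23/55, 27/55, 32/55, 39/55, 8/11, 42/55, 10/11, 1]
j=0: u_0=31/720 ∈ [0, 6/55) → index 0
j=1: u_1=91/720 ∈ [6/55, 3/11) → index 1
j=2: u_2=151/720 ∈ [6/55, 3/11) → index 1
j=3: u_3=211/720 ∈ [3/11, 23/55) → index 3
j=4: u_4=271/720 ∈ [3/11, 23/55) → index 3
j=5: u_5=331/720 ∈ [23/55, 27/55) → index 5
j=6: u_6=391/720 ∈ [27/55, 32/55) → index 6
j=7: u_7=451/720 ∈ [32/55, 39/55) → index 7
j=8: u_8=511/720 ∈ [39/55, 8/11) → index 8
j=9: u_9=571/720 ∈ [42/55, 10/11) → index 10
j=10: u_10=631/720 ∈ [42/55, 10/11) → index 10
j=11: u_11=691/720 ∈ [10/11, 1) → index 11

0 1 1 3 3 5 6 7 8 10 10 11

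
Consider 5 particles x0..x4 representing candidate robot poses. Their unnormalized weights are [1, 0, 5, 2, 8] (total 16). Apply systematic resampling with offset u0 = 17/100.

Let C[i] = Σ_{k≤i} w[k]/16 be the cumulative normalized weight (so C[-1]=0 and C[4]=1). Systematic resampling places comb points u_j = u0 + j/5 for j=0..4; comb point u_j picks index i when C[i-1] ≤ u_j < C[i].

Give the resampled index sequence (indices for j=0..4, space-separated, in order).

C = [1/16, 1/16, 3/8, 1/2, 1]
j=0: u_0=17/100 ∈ [1/16, 3/8) → index 2
j=1: u_1=37/100 ∈ [1/16, 3/8) → index 2
j=2: u_2=57/100 ∈ [1/2, 1) → index 4
j=3: u_3=77/100 ∈ [1/2, 1) → index 4
j=4: u_4=97/100 ∈ [1/2, 1) → index 4

2 2 4 4 4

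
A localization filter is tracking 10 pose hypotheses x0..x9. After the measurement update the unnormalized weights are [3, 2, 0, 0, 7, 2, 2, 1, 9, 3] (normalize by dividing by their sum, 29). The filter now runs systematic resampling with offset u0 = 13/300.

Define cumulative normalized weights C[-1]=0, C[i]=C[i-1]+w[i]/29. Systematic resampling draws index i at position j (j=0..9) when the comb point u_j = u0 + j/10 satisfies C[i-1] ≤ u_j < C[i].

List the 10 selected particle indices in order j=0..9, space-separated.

C = [3/29, 5/29, 5/29, 5/29, 12/29, 14/29, 16/29, 17/29, 26/29, 1]
j=0: u_0=13/300 ∈ [0, 3/29) → index 0
j=1: u_1=43/300 ∈ [3/29, 5/29) → index 1
j=2: u_2=73/300 ∈ [5/29, 12/29) → index 4
j=3: u_3=103/300 ∈ [5/29, 12/29) → index 4
j=4: u_4=133/300 ∈ [12/29, 14/29) → index 5
j=5: u_5=163/300 ∈ [14/29, 16/29) → index 6
j=6: u_6=193/300 ∈ [17/29, 26/29) → index 8
j=7: u_7=223/300 ∈ [17/29, 26/29) → index 8
j=8: u_8=253/300 ∈ [17/29, 26/29) → index 8
j=9: u_9=283/300 ∈ [26/29, 1) → index 9

0 1 4 4 5 6 8 8 8 9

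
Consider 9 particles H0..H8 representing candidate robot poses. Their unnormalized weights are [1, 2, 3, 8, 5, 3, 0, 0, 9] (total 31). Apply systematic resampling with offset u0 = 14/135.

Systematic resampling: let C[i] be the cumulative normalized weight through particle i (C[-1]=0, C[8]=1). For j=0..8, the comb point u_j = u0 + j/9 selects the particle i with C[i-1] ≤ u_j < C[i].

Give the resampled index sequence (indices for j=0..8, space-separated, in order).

2 3 3 3 4 5 8 8 8

C = [1/31, 3/31, 6/31, 14/31, 19/31, 22/31, 22/31, 22/31, 1]
j=0: u_0=14/135 ∈ [3/31, 6/31) → index 2
j=1: u_1=29/135 ∈ [6/31, 14/31) → index 3
j=2: u_2=44/135 ∈ [6/31, 14/31) → index 3
j=3: u_3=59/135 ∈ [6/31, 14/31) → index 3
j=4: u_4=74/135 ∈ [14/31, 19/31) → index 4
j=5: u_5=89/135 ∈ [19/31, 22/31) → index 5
j=6: u_6=104/135 ∈ [22/31, 1) → index 8
j=7: u_7=119/135 ∈ [22/31, 1) → index 8
j=8: u_8=134/135 ∈ [22/31, 1) → index 8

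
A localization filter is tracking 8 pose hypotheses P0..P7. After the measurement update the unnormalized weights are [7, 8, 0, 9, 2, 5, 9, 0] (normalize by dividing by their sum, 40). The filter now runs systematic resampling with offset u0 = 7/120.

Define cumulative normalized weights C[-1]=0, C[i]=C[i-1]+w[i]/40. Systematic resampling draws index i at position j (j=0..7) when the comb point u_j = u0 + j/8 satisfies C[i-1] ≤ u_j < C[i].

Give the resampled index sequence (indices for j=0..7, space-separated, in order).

0 1 1 3 3 5 6 6

C = [7/40, 3/8, 3/8, 3/5, 13/20, 31/40, 1, 1]
j=0: u_0=7/120 ∈ [0, 7/40) → index 0
j=1: u_1=11/60 ∈ [7/40, 3/8) → index 1
j=2: u_2=37/120 ∈ [7/40, 3/8) → index 1
j=3: u_3=13/30 ∈ [3/8, 3/5) → index 3
j=4: u_4=67/120 ∈ [3/8, 3/5) → index 3
j=5: u_5=41/60 ∈ [13/20, 31/40) → index 5
j=6: u_6=97/120 ∈ [31/40, 1) → index 6
j=7: u_7=14/15 ∈ [31/40, 1) → index 6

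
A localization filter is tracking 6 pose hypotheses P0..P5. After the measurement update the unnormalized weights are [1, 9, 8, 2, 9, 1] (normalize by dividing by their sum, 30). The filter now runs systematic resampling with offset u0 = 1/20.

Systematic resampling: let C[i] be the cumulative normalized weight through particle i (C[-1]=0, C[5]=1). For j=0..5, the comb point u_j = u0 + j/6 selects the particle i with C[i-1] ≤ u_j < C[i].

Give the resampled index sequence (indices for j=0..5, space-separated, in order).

C = [1/30, 1/3, 3/5, 2/3, 29/30, 1]
j=0: u_0=1/20 ∈ [1/30, 1/3) → index 1
j=1: u_1=13/60 ∈ [1/30, 1/3) → index 1
j=2: u_2=23/60 ∈ [1/3, 3/5) → index 2
j=3: u_3=11/20 ∈ [1/3, 3/5) → index 2
j=4: u_4=43/60 ∈ [2/3, 29/30) → index 4
j=5: u_5=53/60 ∈ [2/3, 29/30) → index 4

1 1 2 2 4 4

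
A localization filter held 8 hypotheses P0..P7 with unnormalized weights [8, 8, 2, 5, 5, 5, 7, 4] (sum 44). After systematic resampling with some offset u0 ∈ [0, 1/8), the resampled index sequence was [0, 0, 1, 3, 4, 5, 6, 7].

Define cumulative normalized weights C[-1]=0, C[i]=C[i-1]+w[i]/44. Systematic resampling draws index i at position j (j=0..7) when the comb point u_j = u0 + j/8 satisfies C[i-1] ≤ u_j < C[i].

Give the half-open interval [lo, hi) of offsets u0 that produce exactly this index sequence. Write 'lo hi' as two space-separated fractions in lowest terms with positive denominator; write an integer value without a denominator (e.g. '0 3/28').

C = [2/11, 4/11, 9/22, 23/44, 7/11, 3/4, 10/11, 1]
j=0 picked index 0: u0 ∈ [0, 2/11)
j=1 picked index 0: u0 ∈ [-1/8, 5/88)
j=2 picked index 1: u0 ∈ [-3/44, 5/44)
j=3 picked index 3: u0 ∈ [3/88, 13/88)
j=4 picked index 4: u0 ∈ [1/44, 3/22)
j=5 picked index 5: u0 ∈ [1/88, 1/8)
j=6 picked index 6: u0 ∈ [0, 7/44)
j=7 picked index 7: u0 ∈ [3/88, 1/8)
intersection: [3/88, 5/88)

3/88 5/88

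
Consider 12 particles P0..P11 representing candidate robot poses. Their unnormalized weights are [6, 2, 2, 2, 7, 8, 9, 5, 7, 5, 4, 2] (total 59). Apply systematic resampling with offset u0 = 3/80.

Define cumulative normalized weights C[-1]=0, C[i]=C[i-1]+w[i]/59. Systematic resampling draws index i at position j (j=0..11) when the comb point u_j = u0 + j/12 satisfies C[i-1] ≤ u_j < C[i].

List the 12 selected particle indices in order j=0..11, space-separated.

0 1 4 4 5 5 6 7 8 8 9 10

C = [6/59, 8/59, 10/59, 12/59, 19/59, 27/59, 36/59, 41/59, 48/59, 53/59, 57/59, 1]
j=0: u_0=3/80 ∈ [0, 6/59) → index 0
j=1: u_1=29/240 ∈ [6/59, 8/59) → index 1
j=2: u_2=49/240 ∈ [12/59, 19/59) → index 4
j=3: u_3=23/80 ∈ [12/59, 19/59) → index 4
j=4: u_4=89/240 ∈ [19/59, 27/59) → index 5
j=5: u_5=109/240 ∈ [19/59, 27/59) → index 5
j=6: u_6=43/80 ∈ [27/59, 36/59) → index 6
j=7: u_7=149/240 ∈ [36/59, 41/59) → index 7
j=8: u_8=169/240 ∈ [41/59, 48/59) → index 8
j=9: u_9=63/80 ∈ [41/59, 48/59) → index 8
j=10: u_10=209/240 ∈ [48/59, 53/59) → index 9
j=11: u_11=229/240 ∈ [53/59, 57/59) → index 10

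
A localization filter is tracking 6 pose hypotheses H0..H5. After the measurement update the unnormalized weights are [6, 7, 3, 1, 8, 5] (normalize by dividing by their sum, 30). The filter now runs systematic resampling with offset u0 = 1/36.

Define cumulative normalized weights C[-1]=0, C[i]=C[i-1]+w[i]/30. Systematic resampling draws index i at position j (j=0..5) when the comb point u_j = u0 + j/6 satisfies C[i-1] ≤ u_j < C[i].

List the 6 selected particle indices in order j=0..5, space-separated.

0 0 1 2 4 5

C = [1/5, 13/30, 8/15, 17/30, 5/6, 1]
j=0: u_0=1/36 ∈ [0, 1/5) → index 0
j=1: u_1=7/36 ∈ [0, 1/5) → index 0
j=2: u_2=13/36 ∈ [1/5, 13/30) → index 1
j=3: u_3=19/36 ∈ [13/30, 8/15) → index 2
j=4: u_4=25/36 ∈ [17/30, 5/6) → index 4
j=5: u_5=31/36 ∈ [5/6, 1) → index 5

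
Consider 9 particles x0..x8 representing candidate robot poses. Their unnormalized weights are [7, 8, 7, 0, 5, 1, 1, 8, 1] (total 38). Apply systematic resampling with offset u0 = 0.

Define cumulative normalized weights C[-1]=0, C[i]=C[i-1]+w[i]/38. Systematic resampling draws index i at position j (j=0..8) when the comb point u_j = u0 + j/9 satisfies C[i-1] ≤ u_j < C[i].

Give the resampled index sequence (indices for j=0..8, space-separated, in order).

0 0 1 1 2 2 4 7 7

C = [7/38, 15/38, 11/19, 11/19, 27/38, 14/19, 29/38, 37/38, 1]
j=0: u_0=0 ∈ [0, 7/38) → index 0
j=1: u_1=1/9 ∈ [0, 7/38) → index 0
j=2: u_2=2/9 ∈ [7/38, 15/38) → index 1
j=3: u_3=1/3 ∈ [7/38, 15/38) → index 1
j=4: u_4=4/9 ∈ [15/38, 11/19) → index 2
j=5: u_5=5/9 ∈ [15/38, 11/19) → index 2
j=6: u_6=2/3 ∈ [11/19, 27/38) → index 4
j=7: u_7=7/9 ∈ [29/38, 37/38) → index 7
j=8: u_8=8/9 ∈ [29/38, 37/38) → index 7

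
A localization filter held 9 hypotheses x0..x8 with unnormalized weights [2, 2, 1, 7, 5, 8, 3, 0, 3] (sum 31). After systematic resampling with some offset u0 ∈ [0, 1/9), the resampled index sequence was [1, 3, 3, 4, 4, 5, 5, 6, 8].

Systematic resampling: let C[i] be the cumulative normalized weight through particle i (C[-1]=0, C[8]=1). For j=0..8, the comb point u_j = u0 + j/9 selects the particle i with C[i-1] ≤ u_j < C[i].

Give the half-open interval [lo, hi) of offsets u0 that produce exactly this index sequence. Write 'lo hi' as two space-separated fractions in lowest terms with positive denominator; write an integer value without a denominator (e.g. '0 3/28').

2/31 29/279

C = [2/31, 4/31, 5/31, 12/31, 17/31, 25/31, 28/31, 28/31, 1]
j=0 picked index 1: u0 ∈ [2/31, 4/31)
j=1 picked index 3: u0 ∈ [14/279, 77/279)
j=2 picked index 3: u0 ∈ [-17/279, 46/279)
j=3 picked index 4: u0 ∈ [5/93, 20/93)
j=4 picked index 4: u0 ∈ [-16/279, 29/279)
j=5 picked index 5: u0 ∈ [-2/279, 70/279)
j=6 picked index 5: u0 ∈ [-11/93, 13/93)
j=7 picked index 6: u0 ∈ [8/279, 35/279)
j=8 picked index 8: u0 ∈ [4/279, 1/9)
intersection: [2/31, 29/279)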